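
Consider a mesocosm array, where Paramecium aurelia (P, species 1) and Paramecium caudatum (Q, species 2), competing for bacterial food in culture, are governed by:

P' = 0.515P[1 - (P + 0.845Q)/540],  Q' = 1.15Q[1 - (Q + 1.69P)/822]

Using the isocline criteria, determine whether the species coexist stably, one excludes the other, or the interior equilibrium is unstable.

Compare the nullcline intercepts: K1/α12 = 540/0.845 = 639 < K2 = 822; K2/α21 = 822/1.69 = 486 < K1 = 540.
Since both are reversed, neither can invade when rare; the interior point is a saddle.

unstable coexistence (outcome depends on initial conditions)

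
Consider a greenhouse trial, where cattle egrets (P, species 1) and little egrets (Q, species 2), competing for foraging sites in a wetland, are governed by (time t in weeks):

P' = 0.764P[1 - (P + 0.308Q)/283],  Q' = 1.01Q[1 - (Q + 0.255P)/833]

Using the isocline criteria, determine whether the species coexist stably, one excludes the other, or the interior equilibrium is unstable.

Compare the nullcline intercepts: K1/α12 = 283/0.308 = 919 > K2 = 833; K2/α21 = 833/0.255 = 3270 > K1 = 283.
Since both inequalities hold, each species can invade when rare, so the interior equilibrium is stable.

stable coexistence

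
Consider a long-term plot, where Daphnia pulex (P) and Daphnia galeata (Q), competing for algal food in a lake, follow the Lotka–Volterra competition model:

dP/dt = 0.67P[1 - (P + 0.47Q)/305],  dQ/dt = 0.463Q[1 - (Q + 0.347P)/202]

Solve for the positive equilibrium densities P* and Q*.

P* ≈ 251, Q* ≈ 115

Setting both brackets to zero gives the nullclines P + 0.47Q = 305 and 0.347P + Q = 202.
Substituting Q = 202 - 0.347P into the first: P(1 - 0.47·0.347) = 305 - 0.47·202.
So P* = 210/0.837 = 251, and then Q* = 202 - 0.347·251 = 115.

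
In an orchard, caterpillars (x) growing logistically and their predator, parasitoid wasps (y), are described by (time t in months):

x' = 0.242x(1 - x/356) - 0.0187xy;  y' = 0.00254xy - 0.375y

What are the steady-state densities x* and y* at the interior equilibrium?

From dy/dt = 0 with y > 0: 0.00254x* = 0.375, so x* = 148.
Substitute into dx/dt = 0: 0.242(1 - 148/356) = 0.0187y*.
The bracket is 0.585, giving y* = 0.142/0.0187 = 7.57.

x* ≈ 148, y* ≈ 7.57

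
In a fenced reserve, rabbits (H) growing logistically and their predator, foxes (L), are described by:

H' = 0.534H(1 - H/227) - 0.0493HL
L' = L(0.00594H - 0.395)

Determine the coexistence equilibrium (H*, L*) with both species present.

H* ≈ 66.5, L* ≈ 7.66

From dL/dt = 0 with L > 0: 0.00594H* = 0.395, so H* = 66.5.
Substitute into dH/dt = 0: 0.534(1 - 66.5/227) = 0.0493L*.
The bracket is 0.707, giving L* = 0.378/0.0493 = 7.66.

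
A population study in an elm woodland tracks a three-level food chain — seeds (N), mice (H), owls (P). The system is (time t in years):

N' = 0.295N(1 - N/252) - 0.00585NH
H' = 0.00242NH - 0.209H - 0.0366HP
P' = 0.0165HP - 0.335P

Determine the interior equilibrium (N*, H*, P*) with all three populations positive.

From dP/dt = 0: 0.0165H* = 0.335, so H* = 20.3.
From dN/dt = 0: 0.295(1 - N*/252) = 0.00585·20.3, giving N* = 252·(1 - 0.403) = 151.
From dH/dt = 0: 0.00242·151 - 0.209 = 0.0366P*, so P* = 0.155/0.0366 = 4.24.

N* ≈ 151, H* ≈ 20.3, P* ≈ 4.24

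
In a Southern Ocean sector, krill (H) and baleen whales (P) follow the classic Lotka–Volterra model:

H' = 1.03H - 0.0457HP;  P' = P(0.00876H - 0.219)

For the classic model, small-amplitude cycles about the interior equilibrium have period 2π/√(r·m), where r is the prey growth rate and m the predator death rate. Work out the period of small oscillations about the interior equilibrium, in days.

Here r = 1.03 and m = 0.219, so r·m = 0.226.
ω = √0.226 = 0.475 per day, hence T = 2π/ω ≈ 13.2 days.

T ≈ 13.2 days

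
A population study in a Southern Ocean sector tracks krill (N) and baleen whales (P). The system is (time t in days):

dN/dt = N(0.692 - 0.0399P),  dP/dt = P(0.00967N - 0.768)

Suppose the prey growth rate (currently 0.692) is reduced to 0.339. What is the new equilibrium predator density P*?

At the interior fixed point, setting dN/dt = 0 with N > 0 fixes P* = (prey growth rate)/(NP coefficient) — independent of the other coefficients.
With the change, P* = 0.339/0.0399 = 8.5; it falls from 17.3.

P* ≈ 8.5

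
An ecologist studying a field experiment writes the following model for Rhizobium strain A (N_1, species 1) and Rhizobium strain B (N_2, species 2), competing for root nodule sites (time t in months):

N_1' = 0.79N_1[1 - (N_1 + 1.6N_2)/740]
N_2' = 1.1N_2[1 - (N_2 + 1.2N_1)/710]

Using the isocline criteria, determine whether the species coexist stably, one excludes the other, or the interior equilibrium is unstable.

Compare the nullcline intercepts: K1/α12 = 740/1.6 = 462 < K2 = 710; K2/α21 = 710/1.2 = 592 < K1 = 740.
Since both are reversed, neither can invade when rare; the interior point is a saddle.

unstable coexistence (outcome depends on initial conditions)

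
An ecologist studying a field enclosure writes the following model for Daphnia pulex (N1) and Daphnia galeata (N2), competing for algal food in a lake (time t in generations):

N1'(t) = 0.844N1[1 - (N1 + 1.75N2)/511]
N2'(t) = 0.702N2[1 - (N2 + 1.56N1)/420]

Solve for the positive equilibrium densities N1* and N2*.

N1* ≈ 129, N2* ≈ 218

Setting both brackets to zero gives the nullclines N1 + 1.75N2 = 511 and 1.56N1 + N2 = 420.
Substituting N2 = 420 - 1.56N1 into the first: N1(1 - 1.75·1.56) = 511 - 1.75·420.
So N1* = -224/-1.73 = 129, and then N2* = 420 - 1.56·129 = 218.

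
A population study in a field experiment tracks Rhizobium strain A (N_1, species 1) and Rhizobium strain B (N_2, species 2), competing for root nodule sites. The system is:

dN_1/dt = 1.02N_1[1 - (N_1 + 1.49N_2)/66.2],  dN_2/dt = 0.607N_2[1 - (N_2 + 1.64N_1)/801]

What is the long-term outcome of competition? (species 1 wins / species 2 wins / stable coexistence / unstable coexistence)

Compare the nullcline intercepts: K1/α12 = 66.2/1.49 = 44.4 < K2 = 801; K2/α21 = 801/1.64 = 488 > K1 = 66.2.
Since the inequalities point opposite ways, species 2 can invade but species 1 cannot.

species 2 excludes species 1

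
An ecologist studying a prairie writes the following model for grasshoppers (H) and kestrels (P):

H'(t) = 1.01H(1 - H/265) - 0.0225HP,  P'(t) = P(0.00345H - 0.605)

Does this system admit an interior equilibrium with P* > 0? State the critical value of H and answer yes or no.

The predator equation gives dP/dt > 0 only when H > 0.605/0.00345 = 175.
Without the predator, H → K = 265. Since 265 > 175, the predator can invade and persist.

Threshold H = 175; K > 175, so yes, the predator persists.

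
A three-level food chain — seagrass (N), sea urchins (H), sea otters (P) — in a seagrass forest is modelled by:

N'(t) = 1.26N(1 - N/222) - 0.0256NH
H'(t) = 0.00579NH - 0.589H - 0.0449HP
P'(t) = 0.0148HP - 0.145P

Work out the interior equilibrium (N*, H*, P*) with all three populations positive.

N* ≈ 178, H* ≈ 9.8, P* ≈ 9.81

From dP/dt = 0: 0.0148H* = 0.145, so H* = 9.8.
From dN/dt = 0: 1.26(1 - N*/222) = 0.0256·9.8, giving N* = 222·(1 - 0.199) = 178.
From dH/dt = 0: 0.00579·178 - 0.589 = 0.0449P*, so P* = 0.441/0.0449 = 9.81.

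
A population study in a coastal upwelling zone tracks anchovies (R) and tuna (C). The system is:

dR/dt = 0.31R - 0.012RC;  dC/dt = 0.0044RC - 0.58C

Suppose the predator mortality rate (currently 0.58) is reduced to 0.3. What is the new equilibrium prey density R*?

At the interior fixed point, setting dC/dt = 0 with C > 0 fixes R* = (predator death rate)/(RC coefficient) — independent of the other coefficients.
With the change, R* = 0.3/0.0044 = 68.2; it falls from 132.

R* ≈ 68.2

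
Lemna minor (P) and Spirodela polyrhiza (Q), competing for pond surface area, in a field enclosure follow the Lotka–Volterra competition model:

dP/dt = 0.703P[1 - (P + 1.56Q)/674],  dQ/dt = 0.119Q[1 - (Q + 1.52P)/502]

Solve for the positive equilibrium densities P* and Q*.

P* ≈ 79.6, Q* ≈ 381

Setting both brackets to zero gives the nullclines P + 1.56Q = 674 and 1.52P + Q = 502.
Substituting Q = 502 - 1.52P into the first: P(1 - 1.56·1.52) = 674 - 1.56·502.
So P* = -109/-1.37 = 79.6, and then Q* = 502 - 1.52·79.6 = 381.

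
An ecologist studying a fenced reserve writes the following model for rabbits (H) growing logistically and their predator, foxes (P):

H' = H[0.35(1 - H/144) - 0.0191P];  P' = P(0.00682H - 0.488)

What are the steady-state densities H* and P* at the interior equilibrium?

H* ≈ 71.6, P* ≈ 9.22

From dP/dt = 0 with P > 0: 0.00682H* = 0.488, so H* = 71.6.
Substitute into dH/dt = 0: 0.35(1 - 71.6/144) = 0.0191P*.
The bracket is 0.503, giving P* = 0.176/0.0191 = 9.22.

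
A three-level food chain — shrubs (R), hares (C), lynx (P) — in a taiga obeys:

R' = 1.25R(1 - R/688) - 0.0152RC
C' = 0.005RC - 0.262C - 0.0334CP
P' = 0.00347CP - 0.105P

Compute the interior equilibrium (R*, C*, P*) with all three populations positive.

R* ≈ 435, C* ≈ 30.3, P* ≈ 57.3

From dP/dt = 0: 0.00347C* = 0.105, so C* = 30.3.
From dR/dt = 0: 1.25(1 - R*/688) = 0.0152·30.3, giving R* = 688·(1 - 0.368) = 435.
From dC/dt = 0: 0.005·435 - 0.262 = 0.0334P*, so P* = 1.91/0.0334 = 57.3.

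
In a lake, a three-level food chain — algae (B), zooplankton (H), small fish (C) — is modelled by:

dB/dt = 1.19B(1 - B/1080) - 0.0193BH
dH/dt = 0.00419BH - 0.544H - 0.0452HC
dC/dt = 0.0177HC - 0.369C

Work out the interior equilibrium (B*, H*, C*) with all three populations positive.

B* ≈ 715, H* ≈ 20.8, C* ≈ 54.2

From dC/dt = 0: 0.0177H* = 0.369, so H* = 20.8.
From dB/dt = 0: 1.19(1 - B*/1080) = 0.0193·20.8, giving B* = 1080·(1 - 0.338) = 715.
From dH/dt = 0: 0.00419·715 - 0.544 = 0.0452C*, so C* = 2.45/0.0452 = 54.2.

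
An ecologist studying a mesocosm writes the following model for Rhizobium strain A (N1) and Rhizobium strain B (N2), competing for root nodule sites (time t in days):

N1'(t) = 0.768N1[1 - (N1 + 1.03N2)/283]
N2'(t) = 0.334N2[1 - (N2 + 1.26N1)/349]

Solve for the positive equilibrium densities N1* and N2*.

Setting both brackets to zero gives the nullclines N1 + 1.03N2 = 283 and 1.26N1 + N2 = 349.
Substituting N2 = 349 - 1.26N1 into the first: N1(1 - 1.03·1.26) = 283 - 1.03·349.
So N1* = -76.5/-0.298 = 257, and then N2* = 349 - 1.26·257 = 25.5.

N1* ≈ 257, N2* ≈ 25.5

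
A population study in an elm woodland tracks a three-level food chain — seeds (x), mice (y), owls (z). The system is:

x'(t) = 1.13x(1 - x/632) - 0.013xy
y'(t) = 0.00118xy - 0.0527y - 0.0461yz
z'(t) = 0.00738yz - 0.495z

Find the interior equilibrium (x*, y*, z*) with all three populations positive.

x* ≈ 144, y* ≈ 67.1, z* ≈ 2.55

From dz/dt = 0: 0.00738y* = 0.495, so y* = 67.1.
From dx/dt = 0: 1.13(1 - x*/632) = 0.013·67.1, giving x* = 632·(1 - 0.772) = 144.
From dy/dt = 0: 0.00118·144 - 0.0527 = 0.0461z*, so z* = 0.118/0.0461 = 2.55.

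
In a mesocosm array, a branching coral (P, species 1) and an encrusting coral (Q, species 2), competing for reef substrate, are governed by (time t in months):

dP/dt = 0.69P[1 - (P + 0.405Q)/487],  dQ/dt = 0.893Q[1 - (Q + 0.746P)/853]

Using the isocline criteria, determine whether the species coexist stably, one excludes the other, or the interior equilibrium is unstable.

stable coexistence

Compare the nullcline intercepts: K1/α12 = 487/0.405 = 1200 > K2 = 853; K2/α21 = 853/0.746 = 1140 > K1 = 487.
Since both inequalities hold, each species can invade when rare, so the interior equilibrium is stable.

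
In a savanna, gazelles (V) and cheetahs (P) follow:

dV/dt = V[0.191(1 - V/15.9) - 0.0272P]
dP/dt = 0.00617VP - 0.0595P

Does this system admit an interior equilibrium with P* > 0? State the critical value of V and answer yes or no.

Threshold V = 9.64; K > 9.64, so yes, the predator persists.

The predator equation gives dP/dt > 0 only when V > 0.0595/0.00617 = 9.64.
Without the predator, V → K = 15.9. Since 15.9 > 9.64, the predator can invade and persist.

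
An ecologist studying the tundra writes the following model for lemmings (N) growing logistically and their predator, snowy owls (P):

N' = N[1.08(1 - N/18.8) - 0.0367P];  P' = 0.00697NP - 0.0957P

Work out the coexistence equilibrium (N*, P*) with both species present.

From dP/dt = 0 with P > 0: 0.00697N* = 0.0957, so N* = 13.7.
Substitute into dN/dt = 0: 1.08(1 - 13.7/18.8) = 0.0367P*.
The bracket is 0.27, giving P* = 0.291/0.0367 = 7.94.

N* ≈ 13.7, P* ≈ 7.94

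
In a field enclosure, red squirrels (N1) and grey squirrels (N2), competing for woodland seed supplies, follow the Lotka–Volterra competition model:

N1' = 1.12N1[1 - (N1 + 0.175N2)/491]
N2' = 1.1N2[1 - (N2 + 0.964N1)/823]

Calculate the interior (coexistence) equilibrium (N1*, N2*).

Setting both brackets to zero gives the nullclines N1 + 0.175N2 = 491 and 0.964N1 + N2 = 823.
Substituting N2 = 823 - 0.964N1 into the first: N1(1 - 0.175·0.964) = 491 - 0.175·823.
So N1* = 347/0.831 = 417, and then N2* = 823 - 0.964·417 = 421.

N1* ≈ 417, N2* ≈ 421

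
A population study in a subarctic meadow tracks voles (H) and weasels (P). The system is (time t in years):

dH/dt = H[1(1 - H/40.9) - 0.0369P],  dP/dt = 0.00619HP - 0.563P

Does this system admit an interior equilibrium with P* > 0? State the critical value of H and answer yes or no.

Threshold H = 91; K < 91, so no, the predator goes extinct.

The predator equation gives dP/dt > 0 only when H > 0.563/0.00619 = 91.
Without the predator, H → K = 40.9. Since 40.9 < 91, the predator cannot invade.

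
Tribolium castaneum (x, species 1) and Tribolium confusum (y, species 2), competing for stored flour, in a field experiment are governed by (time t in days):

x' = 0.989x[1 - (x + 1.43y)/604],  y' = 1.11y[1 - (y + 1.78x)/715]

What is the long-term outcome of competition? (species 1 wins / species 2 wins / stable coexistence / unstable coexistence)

unstable coexistence (outcome depends on initial conditions)

Compare the nullcline intercepts: K1/α12 = 604/1.43 = 422 < K2 = 715; K2/α21 = 715/1.78 = 402 < K1 = 604.
Since both are reversed, neither can invade when rare; the interior point is a saddle.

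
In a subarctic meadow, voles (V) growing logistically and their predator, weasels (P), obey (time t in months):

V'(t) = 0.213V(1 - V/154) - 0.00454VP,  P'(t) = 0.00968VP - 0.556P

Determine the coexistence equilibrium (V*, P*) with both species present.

V* ≈ 57.4, P* ≈ 29.4

From dP/dt = 0 with P > 0: 0.00968V* = 0.556, so V* = 57.4.
Substitute into dV/dt = 0: 0.213(1 - 57.4/154) = 0.00454P*.
The bracket is 0.627, giving P* = 0.134/0.00454 = 29.4.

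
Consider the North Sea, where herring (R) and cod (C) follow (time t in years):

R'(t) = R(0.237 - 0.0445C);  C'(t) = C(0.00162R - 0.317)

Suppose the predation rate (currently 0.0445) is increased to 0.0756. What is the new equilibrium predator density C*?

At the interior fixed point, setting dR/dt = 0 with R > 0 fixes C* = (prey growth rate)/(RC coefficient) — independent of the other coefficients.
With the change, C* = 0.237/0.0756 = 3.13; it falls from 5.33.

C* ≈ 3.13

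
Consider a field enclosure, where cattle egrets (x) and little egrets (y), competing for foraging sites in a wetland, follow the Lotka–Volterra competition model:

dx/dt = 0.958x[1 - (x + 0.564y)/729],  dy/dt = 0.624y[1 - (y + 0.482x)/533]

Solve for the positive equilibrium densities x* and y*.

x* ≈ 588, y* ≈ 249

Setting both brackets to zero gives the nullclines x + 0.564y = 729 and 0.482x + y = 533.
Substituting y = 533 - 0.482x into the first: x(1 - 0.564·0.482) = 729 - 0.564·533.
So x* = 428/0.728 = 588, and then y* = 533 - 0.482·588 = 249.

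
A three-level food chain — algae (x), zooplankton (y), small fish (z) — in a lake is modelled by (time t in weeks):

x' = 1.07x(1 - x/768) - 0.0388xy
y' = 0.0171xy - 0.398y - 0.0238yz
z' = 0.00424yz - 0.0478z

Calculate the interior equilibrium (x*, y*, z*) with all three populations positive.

From dz/dt = 0: 0.00424y* = 0.0478, so y* = 11.3.
From dx/dt = 0: 1.07(1 - x*/768) = 0.0388·11.3, giving x* = 768·(1 - 0.409) = 454.
From dy/dt = 0: 0.0171·454 - 0.398 = 0.0238z*, so z* = 7.37/0.0238 = 310.

x* ≈ 454, y* ≈ 11.3, z* ≈ 310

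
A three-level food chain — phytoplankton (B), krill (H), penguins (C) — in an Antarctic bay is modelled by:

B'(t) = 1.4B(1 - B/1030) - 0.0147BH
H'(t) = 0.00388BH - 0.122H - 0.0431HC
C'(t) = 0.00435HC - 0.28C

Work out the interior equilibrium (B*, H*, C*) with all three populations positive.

From dC/dt = 0: 0.00435H* = 0.28, so H* = 64.4.
From dB/dt = 0: 1.4(1 - B*/1030) = 0.0147·64.4, giving B* = 1030·(1 - 0.676) = 334.
From dH/dt = 0: 0.00388·334 - 0.122 = 0.0431C*, so C* = 1.17/0.0431 = 27.2.

B* ≈ 334, H* ≈ 64.4, C* ≈ 27.2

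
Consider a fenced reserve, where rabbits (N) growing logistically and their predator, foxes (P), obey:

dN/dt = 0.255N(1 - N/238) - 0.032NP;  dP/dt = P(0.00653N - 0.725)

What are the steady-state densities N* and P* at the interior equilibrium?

From dP/dt = 0 with P > 0: 0.00653N* = 0.725, so N* = 111.
Substitute into dN/dt = 0: 0.255(1 - 111/238) = 0.032P*.
The bracket is 0.534, giving P* = 0.136/0.032 = 4.25.

N* ≈ 111, P* ≈ 4.25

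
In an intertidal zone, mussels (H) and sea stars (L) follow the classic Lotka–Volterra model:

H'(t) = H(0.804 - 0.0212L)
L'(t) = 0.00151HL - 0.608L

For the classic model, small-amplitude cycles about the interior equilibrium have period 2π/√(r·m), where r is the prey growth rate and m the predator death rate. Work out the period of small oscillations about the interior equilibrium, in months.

T ≈ 8.99 months

Here r = 0.804 and m = 0.608, so r·m = 0.489.
ω = √0.489 = 0.699 per month, hence T = 2π/ω ≈ 8.99 months.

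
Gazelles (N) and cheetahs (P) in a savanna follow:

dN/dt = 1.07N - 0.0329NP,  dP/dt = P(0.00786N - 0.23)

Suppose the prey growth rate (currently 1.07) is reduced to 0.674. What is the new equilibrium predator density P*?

P* ≈ 20.5

At the interior fixed point, setting dN/dt = 0 with N > 0 fixes P* = (prey growth rate)/(NP coefficient) — independent of the other coefficients.
With the change, P* = 0.674/0.0329 = 20.5; it falls from 32.5.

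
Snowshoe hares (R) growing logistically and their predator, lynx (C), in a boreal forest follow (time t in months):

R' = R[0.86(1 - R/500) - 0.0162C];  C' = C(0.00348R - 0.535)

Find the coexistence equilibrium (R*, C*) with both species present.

R* ≈ 154, C* ≈ 36.8

From dC/dt = 0 with C > 0: 0.00348R* = 0.535, so R* = 154.
Substitute into dR/dt = 0: 0.86(1 - 154/500) = 0.0162C*.
The bracket is 0.693, giving C* = 0.596/0.0162 = 36.8.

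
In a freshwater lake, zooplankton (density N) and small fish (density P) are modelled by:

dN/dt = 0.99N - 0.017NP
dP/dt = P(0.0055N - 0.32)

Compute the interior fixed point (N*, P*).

N* ≈ 58.2, P* ≈ 58.2

Set dP/dt = 0 with P > 0: 0.0055N - 0.32 = 0, so N* = 0.32/0.0055 = 58.2.
Set dN/dt = 0 with N > 0: 0.99 - 0.017P = 0, so P* = 0.99/0.017 = 58.2.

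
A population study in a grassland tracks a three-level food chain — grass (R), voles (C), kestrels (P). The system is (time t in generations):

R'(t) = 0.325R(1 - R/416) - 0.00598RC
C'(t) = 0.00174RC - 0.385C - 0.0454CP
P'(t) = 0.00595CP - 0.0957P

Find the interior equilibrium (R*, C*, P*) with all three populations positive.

R* ≈ 293, C* ≈ 16.1, P* ≈ 2.74

From dP/dt = 0: 0.00595C* = 0.0957, so C* = 16.1.
From dR/dt = 0: 0.325(1 - R*/416) = 0.00598·16.1, giving R* = 416·(1 - 0.296) = 293.
From dC/dt = 0: 0.00174·293 - 0.385 = 0.0454P*, so P* = 0.125/0.0454 = 2.74.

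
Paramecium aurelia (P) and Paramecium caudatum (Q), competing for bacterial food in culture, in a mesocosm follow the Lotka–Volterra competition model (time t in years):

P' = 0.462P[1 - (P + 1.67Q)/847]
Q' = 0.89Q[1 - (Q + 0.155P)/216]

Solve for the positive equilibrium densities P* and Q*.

Setting both brackets to zero gives the nullclines P + 1.67Q = 847 and 0.155P + Q = 216.
Substituting Q = 216 - 0.155P into the first: P(1 - 1.67·0.155) = 847 - 1.67·216.
So P* = 486/0.741 = 656, and then Q* = 216 - 0.155·656 = 114.

P* ≈ 656, Q* ≈ 114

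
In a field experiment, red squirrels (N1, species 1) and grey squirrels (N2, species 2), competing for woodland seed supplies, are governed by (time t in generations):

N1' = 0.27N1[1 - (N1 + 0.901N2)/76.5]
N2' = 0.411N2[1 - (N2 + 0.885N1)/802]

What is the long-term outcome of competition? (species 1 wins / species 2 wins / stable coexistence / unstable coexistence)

Compare the nullcline intercepts: K1/α12 = 76.5/0.901 = 84.9 < K2 = 802; K2/α21 = 802/0.885 = 906 > K1 = 76.5.
Since the inequalities point opposite ways, species 2 can invade but species 1 cannot.

species 2 excludes species 1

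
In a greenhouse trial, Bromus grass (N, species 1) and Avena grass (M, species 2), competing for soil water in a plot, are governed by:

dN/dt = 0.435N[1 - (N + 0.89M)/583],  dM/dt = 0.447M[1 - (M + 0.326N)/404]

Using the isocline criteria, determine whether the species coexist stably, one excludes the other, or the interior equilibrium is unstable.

Compare the nullcline intercepts: K1/α12 = 583/0.89 = 655 > K2 = 404; K2/α21 = 404/0.326 = 1240 > K1 = 583.
Since both inequalities hold, each species can invade when rare, so the interior equilibrium is stable.

stable coexistence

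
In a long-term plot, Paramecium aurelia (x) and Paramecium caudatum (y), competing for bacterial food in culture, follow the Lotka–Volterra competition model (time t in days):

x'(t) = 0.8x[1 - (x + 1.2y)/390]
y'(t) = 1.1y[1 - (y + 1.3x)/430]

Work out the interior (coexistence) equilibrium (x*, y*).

x* ≈ 225, y* ≈ 138

Setting both brackets to zero gives the nullclines x + 1.2y = 390 and 1.3x + y = 430.
Substituting y = 430 - 1.3x into the first: x(1 - 1.2·1.3) = 390 - 1.2·430.
So x* = -126/-0.56 = 225, and then y* = 430 - 1.3·225 = 138.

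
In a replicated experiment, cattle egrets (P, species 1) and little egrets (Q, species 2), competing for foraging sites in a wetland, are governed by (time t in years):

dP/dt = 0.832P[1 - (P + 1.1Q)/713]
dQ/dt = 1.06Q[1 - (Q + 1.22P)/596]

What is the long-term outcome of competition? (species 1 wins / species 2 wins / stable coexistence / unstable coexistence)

species 1 excludes species 2

Compare the nullcline intercepts: K1/α12 = 713/1.1 = 648 > K2 = 596; K2/α21 = 596/1.22 = 489 < K1 = 713.
Since the inequalities point opposite ways, species 1 can invade but species 2 cannot.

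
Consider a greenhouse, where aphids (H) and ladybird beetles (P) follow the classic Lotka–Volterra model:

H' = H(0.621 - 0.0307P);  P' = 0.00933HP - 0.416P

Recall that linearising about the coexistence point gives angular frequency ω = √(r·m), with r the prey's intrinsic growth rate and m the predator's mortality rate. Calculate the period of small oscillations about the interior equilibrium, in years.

T ≈ 12.4 years

Here r = 0.621 and m = 0.416, so r·m = 0.258.
ω = √0.258 = 0.508 per year, hence T = 2π/ω ≈ 12.4 years.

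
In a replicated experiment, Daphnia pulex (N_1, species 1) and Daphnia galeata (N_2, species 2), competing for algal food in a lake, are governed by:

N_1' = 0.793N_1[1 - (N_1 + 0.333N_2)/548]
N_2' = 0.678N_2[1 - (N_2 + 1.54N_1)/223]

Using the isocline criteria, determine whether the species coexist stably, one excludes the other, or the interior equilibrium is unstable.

species 1 excludes species 2

Compare the nullcline intercepts: K1/α12 = 548/0.333 = 1650 > K2 = 223; K2/α21 = 223/1.54 = 145 < K1 = 548.
Since the inequalities point opposite ways, species 1 can invade but species 2 cannot.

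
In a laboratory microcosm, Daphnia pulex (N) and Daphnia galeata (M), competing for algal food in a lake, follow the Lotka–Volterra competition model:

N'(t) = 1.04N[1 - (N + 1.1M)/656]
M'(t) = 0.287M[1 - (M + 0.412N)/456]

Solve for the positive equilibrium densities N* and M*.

N* ≈ 282, M* ≈ 340

Setting both brackets to zero gives the nullclines N + 1.1M = 656 and 0.412N + M = 456.
Substituting M = 456 - 0.412N into the first: N(1 - 1.1·0.412) = 656 - 1.1·456.
So N* = 154/0.547 = 282, and then M* = 456 - 0.412·282 = 340.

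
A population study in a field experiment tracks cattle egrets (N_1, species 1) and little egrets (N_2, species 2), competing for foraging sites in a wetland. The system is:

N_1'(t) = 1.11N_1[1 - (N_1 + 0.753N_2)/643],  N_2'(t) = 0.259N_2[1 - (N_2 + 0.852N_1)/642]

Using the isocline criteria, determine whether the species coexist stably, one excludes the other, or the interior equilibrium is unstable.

Compare the nullcline intercepts: K1/α12 = 643/0.753 = 854 > K2 = 642; K2/α21 = 642/0.852 = 754 > K1 = 643.
Since both inequalities hold, each species can invade when rare, so the interior equilibrium is stable.

stable coexistence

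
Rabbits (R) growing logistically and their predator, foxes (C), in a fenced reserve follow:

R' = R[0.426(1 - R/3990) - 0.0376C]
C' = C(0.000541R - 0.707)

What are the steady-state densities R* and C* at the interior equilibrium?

R* ≈ 1310, C* ≈ 7.62

From dC/dt = 0 with C > 0: 0.000541R* = 0.707, so R* = 1310.
Substitute into dR/dt = 0: 0.426(1 - 1310/3990) = 0.0376C*.
The bracket is 0.672, giving C* = 0.286/0.0376 = 7.62.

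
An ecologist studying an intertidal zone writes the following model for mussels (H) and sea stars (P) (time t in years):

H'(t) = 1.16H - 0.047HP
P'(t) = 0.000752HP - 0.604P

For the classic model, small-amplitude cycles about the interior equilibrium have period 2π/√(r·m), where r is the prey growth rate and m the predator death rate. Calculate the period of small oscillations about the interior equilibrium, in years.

Here r = 1.16 and m = 0.604, so r·m = 0.701.
ω = √0.701 = 0.837 per year, hence T = 2π/ω ≈ 7.51 years.

T ≈ 7.51 years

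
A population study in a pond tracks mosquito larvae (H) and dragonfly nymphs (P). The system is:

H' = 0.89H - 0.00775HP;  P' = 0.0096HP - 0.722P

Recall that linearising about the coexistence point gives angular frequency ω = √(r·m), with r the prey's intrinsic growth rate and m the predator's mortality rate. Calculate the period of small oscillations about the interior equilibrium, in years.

Here r = 0.89 and m = 0.722, so r·m = 0.643.
ω = √0.643 = 0.802 per year, hence T = 2π/ω ≈ 7.84 years.

T ≈ 7.84 years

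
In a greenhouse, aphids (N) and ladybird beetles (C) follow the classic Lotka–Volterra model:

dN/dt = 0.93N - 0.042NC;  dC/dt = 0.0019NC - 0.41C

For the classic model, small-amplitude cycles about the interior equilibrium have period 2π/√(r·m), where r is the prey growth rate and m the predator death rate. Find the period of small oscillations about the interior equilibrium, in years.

T ≈ 10.2 years

Here r = 0.93 and m = 0.41, so r·m = 0.381.
ω = √0.381 = 0.617 per year, hence T = 2π/ω ≈ 10.2 years.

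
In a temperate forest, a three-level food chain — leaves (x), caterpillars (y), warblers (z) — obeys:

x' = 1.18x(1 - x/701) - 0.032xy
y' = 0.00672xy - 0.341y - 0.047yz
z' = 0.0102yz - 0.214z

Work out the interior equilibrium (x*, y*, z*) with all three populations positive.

x* ≈ 302, y* ≈ 21, z* ≈ 35.9

From dz/dt = 0: 0.0102y* = 0.214, so y* = 21.
From dx/dt = 0: 1.18(1 - x*/701) = 0.032·21, giving x* = 701·(1 - 0.569) = 302.
From dy/dt = 0: 0.00672·302 - 0.341 = 0.047z*, so z* = 1.69/0.047 = 35.9.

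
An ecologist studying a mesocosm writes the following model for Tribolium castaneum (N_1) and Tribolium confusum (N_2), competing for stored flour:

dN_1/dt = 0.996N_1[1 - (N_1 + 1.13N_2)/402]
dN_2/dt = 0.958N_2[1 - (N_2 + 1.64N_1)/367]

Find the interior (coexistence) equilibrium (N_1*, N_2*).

N_1* ≈ 14.9, N_2* ≈ 343

Setting both brackets to zero gives the nullclines N_1 + 1.13N_2 = 402 and 1.64N_1 + N_2 = 367.
Substituting N_2 = 367 - 1.64N_1 into the first: N_1(1 - 1.13·1.64) = 402 - 1.13·367.
So N_1* = -12.7/-0.853 = 14.9, and then N_2* = 367 - 1.64·14.9 = 343.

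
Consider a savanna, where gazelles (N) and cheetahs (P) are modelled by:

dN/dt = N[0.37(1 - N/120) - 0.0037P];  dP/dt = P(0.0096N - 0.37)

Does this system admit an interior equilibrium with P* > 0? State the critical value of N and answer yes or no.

The predator equation gives dP/dt > 0 only when N > 0.37/0.0096 = 38.5.
Without the predator, N → K = 120. Since 120 > 38.5, the predator can invade and persist.

Threshold N = 38.5; K > 38.5, so yes, the predator persists.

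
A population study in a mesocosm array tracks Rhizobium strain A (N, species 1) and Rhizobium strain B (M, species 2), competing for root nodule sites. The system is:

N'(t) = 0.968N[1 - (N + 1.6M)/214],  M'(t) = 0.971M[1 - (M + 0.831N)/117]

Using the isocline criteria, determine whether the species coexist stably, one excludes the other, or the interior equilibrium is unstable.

species 1 excludes species 2

Compare the nullcline intercepts: K1/α12 = 214/1.6 = 134 > K2 = 117; K2/α21 = 117/0.831 = 141 < K1 = 214.
Since the inequalities point opposite ways, species 1 can invade but species 2 cannot.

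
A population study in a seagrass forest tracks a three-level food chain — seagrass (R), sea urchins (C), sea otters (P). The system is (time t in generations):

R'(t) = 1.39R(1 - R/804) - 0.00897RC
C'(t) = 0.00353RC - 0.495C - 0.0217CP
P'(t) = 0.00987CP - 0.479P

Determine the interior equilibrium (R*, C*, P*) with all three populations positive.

R* ≈ 552, C* ≈ 48.5, P* ≈ 67

From dP/dt = 0: 0.00987C* = 0.479, so C* = 48.5.
From dR/dt = 0: 1.39(1 - R*/804) = 0.00897·48.5, giving R* = 804·(1 - 0.313) = 552.
From dC/dt = 0: 0.00353·552 - 0.495 = 0.0217P*, so P* = 1.45/0.0217 = 67.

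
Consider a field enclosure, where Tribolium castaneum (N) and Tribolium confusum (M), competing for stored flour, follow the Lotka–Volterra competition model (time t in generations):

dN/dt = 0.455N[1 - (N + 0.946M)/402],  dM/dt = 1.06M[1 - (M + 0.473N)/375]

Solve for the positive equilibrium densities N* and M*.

N* ≈ 85.5, M* ≈ 335

Setting both brackets to zero gives the nullclines N + 0.946M = 402 and 0.473N + M = 375.
Substituting M = 375 - 0.473N into the first: N(1 - 0.946·0.473) = 402 - 0.946·375.
So N* = 47.2/0.553 = 85.5, and then M* = 375 - 0.473·85.5 = 335.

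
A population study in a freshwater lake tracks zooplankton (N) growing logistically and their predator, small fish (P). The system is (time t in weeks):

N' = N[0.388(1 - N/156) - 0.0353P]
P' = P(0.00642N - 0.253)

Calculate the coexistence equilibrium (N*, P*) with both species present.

N* ≈ 39.4, P* ≈ 8.21

From dP/dt = 0 with P > 0: 0.00642N* = 0.253, so N* = 39.4.
Substitute into dN/dt = 0: 0.388(1 - 39.4/156) = 0.0353P*.
The bracket is 0.747, giving P* = 0.29/0.0353 = 8.21.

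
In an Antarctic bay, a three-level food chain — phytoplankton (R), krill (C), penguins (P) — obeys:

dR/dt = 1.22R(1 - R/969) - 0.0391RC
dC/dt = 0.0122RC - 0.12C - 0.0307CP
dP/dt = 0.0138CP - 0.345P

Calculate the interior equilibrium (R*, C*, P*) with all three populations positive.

R* ≈ 193, C* ≈ 25, P* ≈ 72.6

From dP/dt = 0: 0.0138C* = 0.345, so C* = 25.
From dR/dt = 0: 1.22(1 - R*/969) = 0.0391·25, giving R* = 969·(1 - 0.801) = 193.
From dC/dt = 0: 0.0122·193 - 0.12 = 0.0307P*, so P* = 2.23/0.0307 = 72.6.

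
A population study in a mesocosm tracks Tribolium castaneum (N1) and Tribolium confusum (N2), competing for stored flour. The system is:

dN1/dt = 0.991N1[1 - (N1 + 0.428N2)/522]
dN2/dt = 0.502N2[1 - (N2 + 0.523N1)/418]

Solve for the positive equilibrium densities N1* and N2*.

Setting both brackets to zero gives the nullclines N1 + 0.428N2 = 522 and 0.523N1 + N2 = 418.
Substituting N2 = 418 - 0.523N1 into the first: N1(1 - 0.428·0.523) = 522 - 0.428·418.
So N1* = 343/0.776 = 442, and then N2* = 418 - 0.523·442 = 187.

N1* ≈ 442, N2* ≈ 187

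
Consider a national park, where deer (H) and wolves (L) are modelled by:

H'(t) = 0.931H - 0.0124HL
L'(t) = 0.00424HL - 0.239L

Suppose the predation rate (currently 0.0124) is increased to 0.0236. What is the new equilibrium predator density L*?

L* ≈ 39.4

At the interior fixed point, setting dH/dt = 0 with H > 0 fixes L* = (prey growth rate)/(HL coefficient) — independent of the other coefficients.
With the change, L* = 0.931/0.0236 = 39.4; it falls from 75.1.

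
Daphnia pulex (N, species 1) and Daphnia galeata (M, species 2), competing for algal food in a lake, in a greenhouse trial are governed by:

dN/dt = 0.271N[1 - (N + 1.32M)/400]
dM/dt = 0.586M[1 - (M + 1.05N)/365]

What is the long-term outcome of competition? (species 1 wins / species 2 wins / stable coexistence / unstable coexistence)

Compare the nullcline intercepts: K1/α12 = 400/1.32 = 303 < K2 = 365; K2/α21 = 365/1.05 = 348 < K1 = 400.
Since both are reversed, neither can invade when rare; the interior point is a saddle.

unstable coexistence (outcome depends on initial conditions)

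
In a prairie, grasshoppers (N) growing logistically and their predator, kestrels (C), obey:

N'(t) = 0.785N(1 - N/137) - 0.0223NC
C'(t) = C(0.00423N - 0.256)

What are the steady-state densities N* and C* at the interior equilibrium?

From dC/dt = 0 with C > 0: 0.00423N* = 0.256, so N* = 60.5.
Substitute into dN/dt = 0: 0.785(1 - 60.5/137) = 0.0223C*.
The bracket is 0.558, giving C* = 0.438/0.0223 = 19.7.

N* ≈ 60.5, C* ≈ 19.7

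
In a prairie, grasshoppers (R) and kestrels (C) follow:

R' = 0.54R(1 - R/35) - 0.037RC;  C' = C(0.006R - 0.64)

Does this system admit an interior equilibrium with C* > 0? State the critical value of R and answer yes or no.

The predator equation gives dC/dt > 0 only when R > 0.64/0.006 = 107.
Without the predator, R → K = 35. Since 35 < 107, the predator cannot invade.

Threshold R = 107; K < 107, so no, the predator goes extinct.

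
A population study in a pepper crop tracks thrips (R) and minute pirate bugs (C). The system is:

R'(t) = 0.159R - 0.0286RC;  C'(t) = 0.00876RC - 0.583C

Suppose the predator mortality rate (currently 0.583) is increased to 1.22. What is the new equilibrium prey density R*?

R* ≈ 139

At the interior fixed point, setting dC/dt = 0 with C > 0 fixes R* = (predator death rate)/(RC coefficient) — independent of the other coefficients.
With the change, R* = 1.22/0.00876 = 139; it rises from 66.6.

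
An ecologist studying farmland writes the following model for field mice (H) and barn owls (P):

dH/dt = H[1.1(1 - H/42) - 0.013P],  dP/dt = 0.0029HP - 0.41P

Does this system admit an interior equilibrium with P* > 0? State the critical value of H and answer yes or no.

Threshold H = 141; K < 141, so no, the predator goes extinct.

The predator equation gives dP/dt > 0 only when H > 0.41/0.0029 = 141.
Without the predator, H → K = 42. Since 42 < 141, the predator cannot invade.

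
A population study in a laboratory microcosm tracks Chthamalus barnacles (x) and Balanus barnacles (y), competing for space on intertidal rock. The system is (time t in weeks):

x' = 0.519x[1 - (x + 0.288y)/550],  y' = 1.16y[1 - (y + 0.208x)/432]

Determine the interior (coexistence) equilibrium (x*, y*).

Setting both brackets to zero gives the nullclines x + 0.288y = 550 and 0.208x + y = 432.
Substituting y = 432 - 0.208x into the first: x(1 - 0.288·0.208) = 550 - 0.288·432.
So x* = 426/0.94 = 453, and then y* = 432 - 0.208·453 = 338.

x* ≈ 453, y* ≈ 338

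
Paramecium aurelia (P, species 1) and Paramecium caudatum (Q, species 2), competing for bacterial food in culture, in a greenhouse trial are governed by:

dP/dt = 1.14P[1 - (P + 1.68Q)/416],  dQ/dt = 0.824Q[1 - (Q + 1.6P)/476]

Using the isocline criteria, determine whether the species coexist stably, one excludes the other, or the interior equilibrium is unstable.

Compare the nullcline intercepts: K1/α12 = 416/1.68 = 248 < K2 = 476; K2/α21 = 476/1.6 = 298 < K1 = 416.
Since both are reversed, neither can invade when rare; the interior point is a saddle.

unstable coexistence (outcome depends on initial conditions)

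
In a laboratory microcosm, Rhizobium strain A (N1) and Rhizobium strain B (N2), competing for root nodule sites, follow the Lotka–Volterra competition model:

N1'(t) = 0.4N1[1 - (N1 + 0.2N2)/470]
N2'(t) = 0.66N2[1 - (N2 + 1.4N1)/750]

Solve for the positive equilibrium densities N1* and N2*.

N1* ≈ 444, N2* ≈ 128

Setting both brackets to zero gives the nullclines N1 + 0.2N2 = 470 and 1.4N1 + N2 = 750.
Substituting N2 = 750 - 1.4N1 into the first: N1(1 - 0.2·1.4) = 470 - 0.2·750.
So N1* = 320/0.72 = 444, and then N2* = 750 - 1.4·444 = 128.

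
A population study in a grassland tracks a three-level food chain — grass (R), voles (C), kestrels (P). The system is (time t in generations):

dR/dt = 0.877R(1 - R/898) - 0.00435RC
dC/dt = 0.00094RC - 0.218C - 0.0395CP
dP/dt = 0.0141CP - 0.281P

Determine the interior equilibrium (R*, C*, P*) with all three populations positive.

R* ≈ 809, C* ≈ 19.9, P* ≈ 13.7

From dP/dt = 0: 0.0141C* = 0.281, so C* = 19.9.
From dR/dt = 0: 0.877(1 - R*/898) = 0.00435·19.9, giving R* = 898·(1 - 0.0989) = 809.
From dC/dt = 0: 0.00094·809 - 0.218 = 0.0395P*, so P* = 0.543/0.0395 = 13.7.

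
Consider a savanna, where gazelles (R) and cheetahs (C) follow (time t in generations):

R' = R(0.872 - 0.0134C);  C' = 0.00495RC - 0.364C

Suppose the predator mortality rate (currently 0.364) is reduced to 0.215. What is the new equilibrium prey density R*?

At the interior fixed point, setting dC/dt = 0 with C > 0 fixes R* = (predator death rate)/(RC coefficient) — independent of the other coefficients.
With the change, R* = 0.215/0.00495 = 43.4; it falls from 73.5.

R* ≈ 43.4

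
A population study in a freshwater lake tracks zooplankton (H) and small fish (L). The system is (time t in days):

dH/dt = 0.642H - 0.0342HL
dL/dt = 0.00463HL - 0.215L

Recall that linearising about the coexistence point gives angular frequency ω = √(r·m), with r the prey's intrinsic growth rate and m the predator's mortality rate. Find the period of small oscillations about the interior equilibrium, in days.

T ≈ 16.9 days

Here r = 0.642 and m = 0.215, so r·m = 0.138.
ω = √0.138 = 0.372 per day, hence T = 2π/ω ≈ 16.9 days.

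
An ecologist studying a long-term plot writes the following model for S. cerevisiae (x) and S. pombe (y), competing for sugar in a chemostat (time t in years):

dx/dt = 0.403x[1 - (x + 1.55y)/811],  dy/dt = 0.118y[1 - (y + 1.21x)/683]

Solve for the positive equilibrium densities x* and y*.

Setting both brackets to zero gives the nullclines x + 1.55y = 811 and 1.21x + y = 683.
Substituting y = 683 - 1.21x into the first: x(1 - 1.55·1.21) = 811 - 1.55·683.
So x* = -248/-0.875 = 283, and then y* = 683 - 1.21·283 = 341.

x* ≈ 283, y* ≈ 341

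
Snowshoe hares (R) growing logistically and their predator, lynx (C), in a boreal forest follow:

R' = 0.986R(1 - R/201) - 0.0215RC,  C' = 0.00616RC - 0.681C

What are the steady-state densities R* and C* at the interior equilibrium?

From dC/dt = 0 with C > 0: 0.00616R* = 0.681, so R* = 111.
Substitute into dR/dt = 0: 0.986(1 - 111/201) = 0.0215C*.
The bracket is 0.45, giving C* = 0.444/0.0215 = 20.6.

R* ≈ 111, C* ≈ 20.6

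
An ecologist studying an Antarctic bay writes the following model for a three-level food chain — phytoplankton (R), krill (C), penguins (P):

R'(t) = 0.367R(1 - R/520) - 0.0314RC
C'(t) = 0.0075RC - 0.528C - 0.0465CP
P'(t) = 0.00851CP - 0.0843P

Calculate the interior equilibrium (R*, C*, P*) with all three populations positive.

From dP/dt = 0: 0.00851C* = 0.0843, so C* = 9.91.
From dR/dt = 0: 0.367(1 - R*/520) = 0.0314·9.91, giving R* = 520·(1 - 0.848) = 79.3.
From dC/dt = 0: 0.0075·79.3 - 0.528 = 0.0465P*, so P* = 0.0666/0.0465 = 1.43.

R* ≈ 79.3, C* ≈ 9.91, P* ≈ 1.43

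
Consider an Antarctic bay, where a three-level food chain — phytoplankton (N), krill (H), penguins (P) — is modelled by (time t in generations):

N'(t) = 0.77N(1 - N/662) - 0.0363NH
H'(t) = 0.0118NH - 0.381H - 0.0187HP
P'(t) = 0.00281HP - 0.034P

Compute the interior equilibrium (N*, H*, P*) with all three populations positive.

N* ≈ 284, H* ≈ 12.1, P* ≈ 159

From dP/dt = 0: 0.00281H* = 0.034, so H* = 12.1.
From dN/dt = 0: 0.77(1 - N*/662) = 0.0363·12.1, giving N* = 662·(1 - 0.57) = 284.
From dH/dt = 0: 0.0118·284 - 0.381 = 0.0187P*, so P* = 2.97/0.0187 = 159.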